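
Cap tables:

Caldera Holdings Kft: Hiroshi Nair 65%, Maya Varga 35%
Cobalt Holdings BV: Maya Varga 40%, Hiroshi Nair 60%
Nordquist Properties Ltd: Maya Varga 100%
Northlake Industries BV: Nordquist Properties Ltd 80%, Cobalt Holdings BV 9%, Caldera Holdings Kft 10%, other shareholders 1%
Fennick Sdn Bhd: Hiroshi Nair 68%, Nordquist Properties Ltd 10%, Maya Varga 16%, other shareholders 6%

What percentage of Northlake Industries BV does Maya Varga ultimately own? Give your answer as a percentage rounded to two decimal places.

Maya reaches Northlake along 3 paths.
Via Nordquist: 100% × 80% = 80%.
Via Cobalt: 40% × 9% = 3.6%.
Via Caldera: 35% × 10% = 3.5%.
Total: 80% + 3.6% + 3.5% = 87.1%.
Rounded: 87.10%.

87.10%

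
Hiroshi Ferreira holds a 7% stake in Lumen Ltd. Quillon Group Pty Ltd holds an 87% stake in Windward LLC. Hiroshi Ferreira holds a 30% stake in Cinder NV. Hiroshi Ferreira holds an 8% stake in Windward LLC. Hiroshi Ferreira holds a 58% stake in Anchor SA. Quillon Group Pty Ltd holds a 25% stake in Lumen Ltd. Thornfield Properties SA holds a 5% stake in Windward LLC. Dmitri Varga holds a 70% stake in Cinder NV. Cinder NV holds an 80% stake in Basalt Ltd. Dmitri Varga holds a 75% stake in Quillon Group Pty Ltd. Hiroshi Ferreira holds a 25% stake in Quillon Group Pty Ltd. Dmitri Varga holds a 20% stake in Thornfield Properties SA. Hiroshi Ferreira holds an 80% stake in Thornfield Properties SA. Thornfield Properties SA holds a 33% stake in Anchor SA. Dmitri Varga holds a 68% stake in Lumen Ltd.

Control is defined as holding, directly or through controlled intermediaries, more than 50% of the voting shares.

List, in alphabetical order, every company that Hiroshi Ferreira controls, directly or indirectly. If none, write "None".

Anchor SA, Thornfield Properties SA

Hiroshi holds 80% of Thornfield, so Hiroshi controls Thornfield.
Hiroshi and Thornfield together hold 58% + 33% = 91% of Anchor, so Hiroshi controls Anchor.
No other company's threshold is met.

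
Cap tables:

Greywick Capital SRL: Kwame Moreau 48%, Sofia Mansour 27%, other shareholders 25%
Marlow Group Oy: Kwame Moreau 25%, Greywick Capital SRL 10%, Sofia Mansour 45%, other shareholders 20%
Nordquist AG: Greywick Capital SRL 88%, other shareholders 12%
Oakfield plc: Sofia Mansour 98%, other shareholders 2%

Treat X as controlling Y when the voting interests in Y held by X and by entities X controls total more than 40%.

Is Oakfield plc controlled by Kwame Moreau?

Kwame holds 48% of Greywick, so Kwame controls Greywick.
Greywick holds 88% of Nordquist, so Kwame controls Nordquist.
Neither Kwame nor any entity Kwame controls holds any voting interest in Oakfield.
So Kwame does not control Oakfield.

No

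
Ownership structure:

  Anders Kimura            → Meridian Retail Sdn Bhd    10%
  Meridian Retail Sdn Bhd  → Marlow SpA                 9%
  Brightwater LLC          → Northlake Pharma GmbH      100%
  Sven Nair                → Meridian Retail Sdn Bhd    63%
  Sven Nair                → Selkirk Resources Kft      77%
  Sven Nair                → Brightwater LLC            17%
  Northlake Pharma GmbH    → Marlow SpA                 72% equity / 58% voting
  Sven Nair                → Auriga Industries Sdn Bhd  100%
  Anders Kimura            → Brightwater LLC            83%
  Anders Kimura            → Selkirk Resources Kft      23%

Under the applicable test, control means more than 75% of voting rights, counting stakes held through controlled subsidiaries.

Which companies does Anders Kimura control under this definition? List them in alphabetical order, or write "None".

Brightwater LLC, Northlake Pharma GmbH

Anders holds 83% of Brightwater, so Anders controls Brightwater.
Brightwater holds 100% of Northlake, so Anders controls Northlake.
No other company's threshold is met.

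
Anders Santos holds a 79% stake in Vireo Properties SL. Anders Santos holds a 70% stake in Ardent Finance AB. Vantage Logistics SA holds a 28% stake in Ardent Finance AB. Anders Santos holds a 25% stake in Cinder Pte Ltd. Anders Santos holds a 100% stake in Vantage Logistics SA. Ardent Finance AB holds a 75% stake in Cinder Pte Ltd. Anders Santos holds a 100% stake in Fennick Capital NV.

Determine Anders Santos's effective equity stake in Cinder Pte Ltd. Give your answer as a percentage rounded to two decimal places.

Anders reaches Cinder along 3 paths.
Direct stake: 25% = 25%.
Via Vantage → Ardent: 100% × 28% × 75% = 21%.
Via Ardent: 70% × 75% = 52.5%.
Total: 25% + 21% + 52.5% = 98.5%.
Rounded: 98.50%.

98.50%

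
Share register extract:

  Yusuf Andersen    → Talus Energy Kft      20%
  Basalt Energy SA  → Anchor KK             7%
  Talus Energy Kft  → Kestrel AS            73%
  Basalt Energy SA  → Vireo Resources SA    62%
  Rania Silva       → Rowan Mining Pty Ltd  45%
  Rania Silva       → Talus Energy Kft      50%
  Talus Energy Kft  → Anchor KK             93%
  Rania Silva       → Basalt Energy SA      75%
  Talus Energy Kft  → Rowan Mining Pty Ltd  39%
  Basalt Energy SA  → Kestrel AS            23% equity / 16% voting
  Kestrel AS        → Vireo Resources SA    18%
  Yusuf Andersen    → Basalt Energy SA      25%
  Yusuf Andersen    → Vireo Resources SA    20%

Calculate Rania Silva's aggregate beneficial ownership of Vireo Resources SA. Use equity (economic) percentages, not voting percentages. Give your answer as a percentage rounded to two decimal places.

Rania reaches Vireo along 3 paths.
Via Basalt: 75% × 62% = 46.5%.
Via Basalt → Kestrel: 75% × 23% × 18% = 3.105%.
Via Talus → Kestrel: 50% × 73% × 18% = 6.57%.
Total: 46.5% + 3.105% + 6.57% = 56.175%.
Rounded: 56.18%.

56.18%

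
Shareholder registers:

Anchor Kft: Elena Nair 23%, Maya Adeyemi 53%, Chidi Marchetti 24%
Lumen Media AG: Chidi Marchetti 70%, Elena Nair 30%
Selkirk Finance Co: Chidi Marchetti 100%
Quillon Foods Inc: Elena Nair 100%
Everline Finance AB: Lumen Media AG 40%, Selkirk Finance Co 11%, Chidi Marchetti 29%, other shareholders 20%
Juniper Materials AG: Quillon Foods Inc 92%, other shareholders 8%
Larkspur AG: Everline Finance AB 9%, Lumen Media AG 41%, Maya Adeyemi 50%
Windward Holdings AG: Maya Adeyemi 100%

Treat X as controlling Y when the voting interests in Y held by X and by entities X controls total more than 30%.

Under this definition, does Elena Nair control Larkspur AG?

No

Elena holds 100% of Quillon, so Elena controls Quillon.
Quillon holds 92% of Juniper, so Elena controls Juniper.
Neither Elena nor any entity Elena controls holds any voting interest in Larkspur.
So Elena does not control Larkspur.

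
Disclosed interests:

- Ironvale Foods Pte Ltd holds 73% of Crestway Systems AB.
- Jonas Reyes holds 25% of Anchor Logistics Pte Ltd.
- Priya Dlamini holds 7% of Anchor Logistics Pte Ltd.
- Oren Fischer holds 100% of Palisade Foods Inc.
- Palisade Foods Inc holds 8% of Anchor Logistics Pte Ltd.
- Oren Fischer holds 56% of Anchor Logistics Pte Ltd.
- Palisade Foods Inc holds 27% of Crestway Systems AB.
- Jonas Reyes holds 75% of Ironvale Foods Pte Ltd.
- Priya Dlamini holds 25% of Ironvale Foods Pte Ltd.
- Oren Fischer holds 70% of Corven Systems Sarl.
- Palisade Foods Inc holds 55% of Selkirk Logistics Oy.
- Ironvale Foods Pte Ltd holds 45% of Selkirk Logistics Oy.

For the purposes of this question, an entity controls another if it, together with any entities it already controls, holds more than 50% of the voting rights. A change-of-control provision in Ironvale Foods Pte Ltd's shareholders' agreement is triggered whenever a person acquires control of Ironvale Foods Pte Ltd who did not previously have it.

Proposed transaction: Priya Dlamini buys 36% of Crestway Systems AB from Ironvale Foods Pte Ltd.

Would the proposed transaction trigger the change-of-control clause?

No

The purchase adds only to Priya's holdings (Ironvale's stake shrinks), so Priya is the only person who could newly come to control Ironvale.
Priya's largest direct stake is 25% in Ironvale, which does not meet the threshold, so Priya controls no company.
In Ironvale, Priya's side holds only 25%, not > 50%.
So before the transaction, Priya does not control Ironvale.
After the purchase, Priya holds 36% of Crestway directly, and Ironvale's stake falls to 37%.
Priya's side now holds 36% of Crestway, not > 50%, so Priya still does not control Crestway.
After the transaction, Priya's side holds 25% of Ironvale, not > 50%, so Priya still does not control Ironvale.
No new person acquires control, so the clause is not triggered.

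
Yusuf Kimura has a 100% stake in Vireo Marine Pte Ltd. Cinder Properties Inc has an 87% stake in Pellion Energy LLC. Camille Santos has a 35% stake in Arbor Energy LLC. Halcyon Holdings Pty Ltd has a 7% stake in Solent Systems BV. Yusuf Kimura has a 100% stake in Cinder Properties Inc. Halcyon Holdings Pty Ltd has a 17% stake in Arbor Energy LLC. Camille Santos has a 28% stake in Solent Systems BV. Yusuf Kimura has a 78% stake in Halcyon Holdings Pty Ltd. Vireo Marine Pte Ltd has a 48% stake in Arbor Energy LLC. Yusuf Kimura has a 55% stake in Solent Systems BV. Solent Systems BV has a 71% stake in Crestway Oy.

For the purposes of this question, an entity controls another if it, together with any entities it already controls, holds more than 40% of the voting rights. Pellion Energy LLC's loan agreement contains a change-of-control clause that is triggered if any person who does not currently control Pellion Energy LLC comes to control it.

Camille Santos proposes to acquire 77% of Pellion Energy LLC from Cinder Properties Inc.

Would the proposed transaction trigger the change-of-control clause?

The purchase adds only to Camille's holdings (Cinder's stake shrinks), so Camille is the only person who could newly come to control Pellion.
Camille's largest direct stake is 35% in Arbor, which does not meet the threshold, so Camille controls no company.
Neither Camille nor any entity Camille controls holds any voting interest in Pellion.
So before the transaction, Camille does not control Pellion.
After the purchase, Camille holds 77% of Pellion directly, and Cinder's stake falls to 10%.
Camille holds 77% of Pellion, so Camille controls Pellion.
Camille did not control Pellion before and does after, so the clause is triggered.

Yes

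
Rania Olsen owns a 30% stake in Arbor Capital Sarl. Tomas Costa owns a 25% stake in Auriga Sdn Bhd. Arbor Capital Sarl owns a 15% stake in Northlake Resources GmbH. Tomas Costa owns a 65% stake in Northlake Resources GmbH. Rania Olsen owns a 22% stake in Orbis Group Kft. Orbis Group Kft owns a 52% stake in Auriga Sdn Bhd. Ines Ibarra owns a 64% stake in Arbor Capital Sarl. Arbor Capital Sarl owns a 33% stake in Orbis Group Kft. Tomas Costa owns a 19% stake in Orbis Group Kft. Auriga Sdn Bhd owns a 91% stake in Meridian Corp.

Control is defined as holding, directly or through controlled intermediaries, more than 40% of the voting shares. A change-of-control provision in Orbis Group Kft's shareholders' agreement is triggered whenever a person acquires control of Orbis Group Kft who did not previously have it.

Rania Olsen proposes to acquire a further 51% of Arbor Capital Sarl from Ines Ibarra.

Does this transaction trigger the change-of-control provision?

Yes

The purchase adds only to Rania's holdings (Ines's stake shrinks), so Rania is the only person who could newly come to control Orbis.
Rania's largest direct stake is 30% in Arbor, which does not meet the threshold, so Rania controls no company.
In Orbis, Rania's side holds only 22%, not > 40%.
So before the transaction, Rania does not control Orbis.
After the purchase, Rania's direct stake in Arbor rises to 30% + 51% = 81%, and Ines's stake falls to 13%.
Rania holds 81% of Arbor, so Rania controls Arbor.
Arbor and Rania together hold 33% + 22% = 55% of Orbis, so Rania controls Orbis.
Rania did not control Orbis before and does after, so the clause is triggered.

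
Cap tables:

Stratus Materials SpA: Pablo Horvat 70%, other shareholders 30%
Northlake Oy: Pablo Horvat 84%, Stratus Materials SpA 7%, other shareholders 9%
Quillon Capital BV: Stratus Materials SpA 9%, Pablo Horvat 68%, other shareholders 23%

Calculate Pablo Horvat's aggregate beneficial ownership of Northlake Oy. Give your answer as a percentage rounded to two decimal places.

88.90%

Pablo reaches Northlake along 2 paths.
Direct stake: 84% = 84%.
Via Stratus: 70% × 7% = 4.9%.
Total: 84% + 4.9% = 88.9%.
Rounded: 88.90%.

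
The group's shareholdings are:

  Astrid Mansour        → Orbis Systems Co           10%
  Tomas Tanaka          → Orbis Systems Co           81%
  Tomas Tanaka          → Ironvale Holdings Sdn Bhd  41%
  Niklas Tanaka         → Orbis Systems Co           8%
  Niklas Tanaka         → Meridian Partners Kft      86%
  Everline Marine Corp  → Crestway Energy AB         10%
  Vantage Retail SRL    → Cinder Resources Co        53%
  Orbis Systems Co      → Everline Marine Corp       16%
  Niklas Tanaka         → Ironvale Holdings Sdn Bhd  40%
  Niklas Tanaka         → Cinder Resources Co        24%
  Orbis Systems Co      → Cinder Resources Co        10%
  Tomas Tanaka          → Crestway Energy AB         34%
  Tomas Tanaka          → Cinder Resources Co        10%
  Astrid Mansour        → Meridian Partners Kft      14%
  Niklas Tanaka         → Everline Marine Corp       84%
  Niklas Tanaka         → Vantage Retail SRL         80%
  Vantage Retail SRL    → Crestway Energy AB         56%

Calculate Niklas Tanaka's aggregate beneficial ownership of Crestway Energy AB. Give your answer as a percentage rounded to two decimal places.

Niklas reaches Crestway along 3 paths.
Via Orbis → Everline: 8% × 16% × 10% = 0.128%.
Via Everline: 84% × 10% = 8.4%.
Via Vantage: 80% × 56% = 44.8%.
Total: 0.128% + 8.4% + 44.8% = 53.328%.
Rounded: 53.33%.

53.33%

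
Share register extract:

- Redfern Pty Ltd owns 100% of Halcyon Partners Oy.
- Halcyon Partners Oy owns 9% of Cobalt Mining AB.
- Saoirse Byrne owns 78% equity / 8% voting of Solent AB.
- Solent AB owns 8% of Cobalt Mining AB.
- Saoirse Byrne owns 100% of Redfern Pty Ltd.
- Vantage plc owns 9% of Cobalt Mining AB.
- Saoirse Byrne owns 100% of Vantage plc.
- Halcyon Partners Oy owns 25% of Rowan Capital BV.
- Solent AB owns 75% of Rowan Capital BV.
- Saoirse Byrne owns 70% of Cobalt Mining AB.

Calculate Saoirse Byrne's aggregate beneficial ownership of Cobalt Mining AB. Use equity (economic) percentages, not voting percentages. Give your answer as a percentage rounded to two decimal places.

94.24%

Saoirse reaches Cobalt along 4 paths.
Direct stake: 70% = 70%.
Via Vantage: 100% × 9% = 9%.
Via Solent: 78% × 8% = 6.24%.
Via Redfern → Halcyon: 100% × 100% × 9% = 9%.
Total: 70% + 9% + 6.24% + 9% = 94.24%.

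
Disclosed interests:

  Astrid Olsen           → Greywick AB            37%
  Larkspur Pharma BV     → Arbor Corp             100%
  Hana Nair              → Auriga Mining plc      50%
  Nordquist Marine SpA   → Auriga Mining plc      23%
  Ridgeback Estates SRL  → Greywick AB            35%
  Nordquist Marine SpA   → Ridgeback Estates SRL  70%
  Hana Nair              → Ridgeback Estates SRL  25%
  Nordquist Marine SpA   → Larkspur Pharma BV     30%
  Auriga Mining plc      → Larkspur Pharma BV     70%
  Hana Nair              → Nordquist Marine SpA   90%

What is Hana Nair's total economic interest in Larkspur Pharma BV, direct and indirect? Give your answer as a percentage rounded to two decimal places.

Hana reaches Larkspur along 3 paths.
Via Nordquist → Auriga: 90% × 23% × 70% = 14.49%.
Via Auriga: 50% × 70% = 35%.
Via Nordquist: 90% × 30% = 27%.
Total: 14.49% + 35% + 27% = 76.49%.

76.49%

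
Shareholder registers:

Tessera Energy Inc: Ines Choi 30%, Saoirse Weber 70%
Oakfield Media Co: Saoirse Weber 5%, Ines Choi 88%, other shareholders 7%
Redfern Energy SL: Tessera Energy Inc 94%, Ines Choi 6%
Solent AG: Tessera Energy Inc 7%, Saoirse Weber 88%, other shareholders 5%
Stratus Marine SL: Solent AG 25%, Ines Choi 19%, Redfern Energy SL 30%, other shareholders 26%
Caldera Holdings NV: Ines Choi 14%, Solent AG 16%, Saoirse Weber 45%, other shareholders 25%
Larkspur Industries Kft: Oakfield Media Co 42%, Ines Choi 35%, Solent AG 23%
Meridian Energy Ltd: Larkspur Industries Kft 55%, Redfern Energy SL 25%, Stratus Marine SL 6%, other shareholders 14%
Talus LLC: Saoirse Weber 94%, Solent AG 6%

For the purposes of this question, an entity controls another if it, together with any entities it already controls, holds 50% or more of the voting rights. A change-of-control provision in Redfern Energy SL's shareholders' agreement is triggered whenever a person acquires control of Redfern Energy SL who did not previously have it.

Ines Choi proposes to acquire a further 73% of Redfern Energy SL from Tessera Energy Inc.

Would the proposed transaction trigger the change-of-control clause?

Yes

The purchase adds only to Ines's holdings (Tessera's stake shrinks), so Ines is the only person who could newly come to control Redfern.
Ines holds 88% of Oakfield, so Ines controls Oakfield.
Oakfield and Ines together hold 42% + 35% = 77% of Larkspur, so Ines controls Larkspur.
Larkspur holds 55% of Meridian, so Ines controls Meridian.
In Redfern, Ines's side holds only 6%, not ≥ 50%.
So before the transaction, Ines does not control Redfern.
After the purchase, Ines's direct stake in Redfern rises to 6% + 73% = 79%, and Tessera's stake falls to 21%.
Ines holds 79% of Redfern, so Ines controls Redfern.
Ines did not control Redfern before and does after, so the clause is triggered.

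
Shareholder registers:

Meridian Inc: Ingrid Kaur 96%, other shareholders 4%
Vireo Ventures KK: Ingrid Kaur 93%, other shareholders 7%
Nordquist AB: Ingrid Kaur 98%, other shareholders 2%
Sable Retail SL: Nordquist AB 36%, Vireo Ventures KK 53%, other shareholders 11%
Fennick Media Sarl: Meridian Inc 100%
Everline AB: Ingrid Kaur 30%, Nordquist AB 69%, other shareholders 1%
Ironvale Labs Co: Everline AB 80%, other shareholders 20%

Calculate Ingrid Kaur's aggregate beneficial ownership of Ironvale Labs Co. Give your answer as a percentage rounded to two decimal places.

78.10%

Ingrid reaches Ironvale along 2 paths.
Via Everline: 30% × 80% = 24%.
Via Nordquist → Everline: 98% × 69% × 80% = 54.096%.
Total: 24% + 54.096% = 78.096%.
Rounded: 78.10%.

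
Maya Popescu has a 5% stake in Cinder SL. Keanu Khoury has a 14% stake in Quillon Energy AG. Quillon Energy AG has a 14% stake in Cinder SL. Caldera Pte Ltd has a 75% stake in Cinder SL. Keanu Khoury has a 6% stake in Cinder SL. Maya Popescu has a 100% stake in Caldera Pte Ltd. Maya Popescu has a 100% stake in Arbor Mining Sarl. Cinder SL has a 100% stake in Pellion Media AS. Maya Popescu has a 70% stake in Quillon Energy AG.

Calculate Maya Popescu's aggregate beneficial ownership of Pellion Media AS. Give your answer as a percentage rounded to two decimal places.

Maya reaches Pellion along 3 paths.
Via Caldera → Cinder: 100% × 75% × 100% = 75%.
Via Quillon → Cinder: 70% × 14% × 100% = 9.8%.
Via Cinder: 5% × 100% = 5%.
Total: 75% + 9.8% + 5% = 89.8%.
Rounded: 89.80%.

89.80%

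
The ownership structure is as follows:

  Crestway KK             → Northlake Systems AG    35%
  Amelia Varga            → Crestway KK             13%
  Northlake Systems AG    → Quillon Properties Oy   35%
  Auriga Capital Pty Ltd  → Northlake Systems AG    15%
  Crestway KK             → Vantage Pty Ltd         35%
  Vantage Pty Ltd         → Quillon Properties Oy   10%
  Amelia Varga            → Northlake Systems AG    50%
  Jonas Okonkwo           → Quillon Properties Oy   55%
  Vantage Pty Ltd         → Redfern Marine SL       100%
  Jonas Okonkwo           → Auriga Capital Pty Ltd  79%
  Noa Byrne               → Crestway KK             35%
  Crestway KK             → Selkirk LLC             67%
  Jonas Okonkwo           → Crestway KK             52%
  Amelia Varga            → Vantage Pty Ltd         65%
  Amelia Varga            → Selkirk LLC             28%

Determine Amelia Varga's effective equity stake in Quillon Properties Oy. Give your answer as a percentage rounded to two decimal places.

26.05%

Amelia reaches Quillon along 4 paths.
Via Northlake: 50% × 35% = 17.5%.
Via Crestway → Northlake: 13% × 35% × 35% = 1.5925%.
Via Crestway → Vantage: 13% × 35% × 10% = 0.455%.
Via Vantage: 65% × 10% = 6.5%.
Total: 17.5% + 1.5925% + 0.455% + 6.5% = 26.0475%.
Rounded: 26.05%.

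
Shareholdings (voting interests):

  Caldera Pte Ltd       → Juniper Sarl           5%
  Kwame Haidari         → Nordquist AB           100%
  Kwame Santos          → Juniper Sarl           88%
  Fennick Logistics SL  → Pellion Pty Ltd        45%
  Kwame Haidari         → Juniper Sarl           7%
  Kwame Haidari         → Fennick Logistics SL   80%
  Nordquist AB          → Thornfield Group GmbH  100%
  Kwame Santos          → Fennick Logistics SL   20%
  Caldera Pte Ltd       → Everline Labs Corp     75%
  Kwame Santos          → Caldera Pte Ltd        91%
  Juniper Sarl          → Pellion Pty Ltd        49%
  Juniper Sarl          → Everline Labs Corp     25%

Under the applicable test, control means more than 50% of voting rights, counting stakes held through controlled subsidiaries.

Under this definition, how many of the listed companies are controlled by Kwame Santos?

Kwame Santos holds 91% of Caldera, so Kwame Santos controls Caldera.
Caldera and Kwame Santos together hold 5% + 88% = 93% of Juniper, so Kwame Santos controls Juniper.
Juniper and Caldera together hold 25% + 75% = 100% of Everline, so Kwame Santos controls Everline.
No other company's threshold is met.
Kwame Santos controls 3 companies.

3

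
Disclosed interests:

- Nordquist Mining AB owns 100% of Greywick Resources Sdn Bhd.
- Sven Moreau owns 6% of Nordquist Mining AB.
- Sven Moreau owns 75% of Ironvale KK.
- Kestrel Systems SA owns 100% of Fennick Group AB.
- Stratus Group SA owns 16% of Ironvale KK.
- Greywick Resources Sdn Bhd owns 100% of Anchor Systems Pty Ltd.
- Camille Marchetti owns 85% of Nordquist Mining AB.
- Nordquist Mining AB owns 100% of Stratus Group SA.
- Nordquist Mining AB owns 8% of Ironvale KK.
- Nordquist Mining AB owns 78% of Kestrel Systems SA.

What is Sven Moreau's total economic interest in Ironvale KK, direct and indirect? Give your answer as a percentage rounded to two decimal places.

76.44%

Sven reaches Ironvale along 3 paths.
Via Nordquist → Stratus: 6% × 100% × 16% = 0.96%.
Via Nordquist: 6% × 8% = 0.48%.
Direct stake: 75% = 75%.
Total: 0.96% + 0.48% + 75% = 76.44%.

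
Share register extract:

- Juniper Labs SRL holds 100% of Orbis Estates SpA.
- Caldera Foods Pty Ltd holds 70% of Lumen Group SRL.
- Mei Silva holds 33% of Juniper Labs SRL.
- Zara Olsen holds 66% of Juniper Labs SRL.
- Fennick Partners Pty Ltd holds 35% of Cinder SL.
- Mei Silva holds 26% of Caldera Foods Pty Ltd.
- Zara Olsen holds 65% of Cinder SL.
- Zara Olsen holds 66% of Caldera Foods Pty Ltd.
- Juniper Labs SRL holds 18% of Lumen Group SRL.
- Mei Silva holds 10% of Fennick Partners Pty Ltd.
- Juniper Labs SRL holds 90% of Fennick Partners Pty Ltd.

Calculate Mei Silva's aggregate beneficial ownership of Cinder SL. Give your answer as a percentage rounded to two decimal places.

Mei reaches Cinder along 2 paths.
Via Fennick: 10% × 35% = 3.5%.
Via Juniper → Fennick: 33% × 90% × 35% = 10.395%.
Total: 3.5% + 10.395% = 13.895%.
Rounded: 13.90%.

13.90%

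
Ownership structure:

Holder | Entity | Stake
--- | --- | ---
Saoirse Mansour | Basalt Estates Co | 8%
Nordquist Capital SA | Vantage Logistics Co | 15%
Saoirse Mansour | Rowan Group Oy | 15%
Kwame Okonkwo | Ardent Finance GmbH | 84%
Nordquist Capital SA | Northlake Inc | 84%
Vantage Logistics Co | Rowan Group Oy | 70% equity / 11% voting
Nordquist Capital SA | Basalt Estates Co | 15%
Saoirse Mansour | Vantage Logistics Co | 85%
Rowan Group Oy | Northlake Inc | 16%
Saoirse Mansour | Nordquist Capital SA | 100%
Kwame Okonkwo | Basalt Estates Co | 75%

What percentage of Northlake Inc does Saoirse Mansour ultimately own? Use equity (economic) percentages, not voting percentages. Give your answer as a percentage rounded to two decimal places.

Saoirse reaches Northlake along 4 paths.
Via Nordquist: 100% × 84% = 84%.
Via Vantage → Rowan: 85% × 70% × 16% = 9.52%.
Via Nordquist → Vantage → Rowan: 100% × 15% × 70% × 16% = 1.68%.
Via Rowan: 15% × 16% = 2.4%.
Total: 84% + 9.52% + 1.68% + 2.4% = 97.6%.
Rounded: 97.60%.

97.60%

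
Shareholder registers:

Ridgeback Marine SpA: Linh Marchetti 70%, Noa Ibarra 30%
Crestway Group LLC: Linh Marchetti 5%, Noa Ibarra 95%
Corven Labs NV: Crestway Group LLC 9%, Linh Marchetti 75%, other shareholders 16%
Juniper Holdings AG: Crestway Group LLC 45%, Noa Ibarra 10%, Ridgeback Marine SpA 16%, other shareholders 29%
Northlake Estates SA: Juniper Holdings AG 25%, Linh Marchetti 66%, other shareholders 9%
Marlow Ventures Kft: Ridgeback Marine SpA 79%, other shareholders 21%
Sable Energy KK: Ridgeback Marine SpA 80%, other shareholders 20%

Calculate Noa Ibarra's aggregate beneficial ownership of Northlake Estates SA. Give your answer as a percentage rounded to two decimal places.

14.39%

Noa reaches Northlake along 3 paths.
Via Crestway → Juniper: 95% × 45% × 25% = 10.6875%.
Via Juniper: 10% × 25% = 2.5%.
Via Ridgeback → Juniper: 30% × 16% × 25% = 1.2%.
Total: 10.6875% + 2.5% + 1.2% = 14.3875%.
Rounded: 14.39%.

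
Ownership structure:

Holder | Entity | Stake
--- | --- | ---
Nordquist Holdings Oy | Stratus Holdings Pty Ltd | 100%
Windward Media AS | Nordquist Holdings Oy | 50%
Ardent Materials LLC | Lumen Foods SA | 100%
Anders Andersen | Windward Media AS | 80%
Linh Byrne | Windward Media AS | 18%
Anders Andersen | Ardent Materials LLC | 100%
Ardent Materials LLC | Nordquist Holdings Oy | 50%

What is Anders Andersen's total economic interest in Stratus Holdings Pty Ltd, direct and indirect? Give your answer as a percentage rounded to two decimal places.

90.00%

Anders reaches Stratus along 2 paths.
Via Windward → Nordquist: 80% × 50% × 100% = 40%.
Via Ardent → Nordquist: 100% × 50% × 100% = 50%.
Total: 40% + 50% = 90%.
Rounded: 90.00%.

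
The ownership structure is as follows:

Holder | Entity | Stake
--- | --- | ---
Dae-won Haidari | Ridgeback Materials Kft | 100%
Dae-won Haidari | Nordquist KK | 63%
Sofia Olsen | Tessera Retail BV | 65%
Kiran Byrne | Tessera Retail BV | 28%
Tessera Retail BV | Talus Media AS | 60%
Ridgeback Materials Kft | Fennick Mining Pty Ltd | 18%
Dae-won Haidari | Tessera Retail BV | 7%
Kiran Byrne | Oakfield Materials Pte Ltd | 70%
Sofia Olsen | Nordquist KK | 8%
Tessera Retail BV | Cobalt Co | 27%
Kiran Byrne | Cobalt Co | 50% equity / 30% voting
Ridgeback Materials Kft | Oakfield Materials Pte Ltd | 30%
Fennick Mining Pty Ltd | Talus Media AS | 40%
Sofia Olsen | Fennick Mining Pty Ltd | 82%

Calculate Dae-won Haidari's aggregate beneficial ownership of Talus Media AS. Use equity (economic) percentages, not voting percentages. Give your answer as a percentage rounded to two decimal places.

Dae-won reaches Talus along 2 paths.
Via Tessera: 7% × 60% = 4.2%.
Via Ridgeback → Fennick: 100% × 18% × 40% = 7.2%.
Total: 4.2% + 7.2% = 11.4%.
Rounded: 11.40%.

11.40%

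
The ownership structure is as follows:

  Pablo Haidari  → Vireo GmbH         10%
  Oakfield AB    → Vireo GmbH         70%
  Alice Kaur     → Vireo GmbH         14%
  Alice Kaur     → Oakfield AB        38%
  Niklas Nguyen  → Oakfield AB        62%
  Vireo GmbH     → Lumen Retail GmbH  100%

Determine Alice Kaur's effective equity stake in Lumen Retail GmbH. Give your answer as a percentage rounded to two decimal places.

40.60%

Alice reaches Lumen along 2 paths.
Via Oakfield → Vireo: 38% × 70% × 100% = 26.6%.
Via Vireo: 14% × 100% = 14%.
Total: 26.6% + 14% = 40.6%.
Rounded: 40.60%.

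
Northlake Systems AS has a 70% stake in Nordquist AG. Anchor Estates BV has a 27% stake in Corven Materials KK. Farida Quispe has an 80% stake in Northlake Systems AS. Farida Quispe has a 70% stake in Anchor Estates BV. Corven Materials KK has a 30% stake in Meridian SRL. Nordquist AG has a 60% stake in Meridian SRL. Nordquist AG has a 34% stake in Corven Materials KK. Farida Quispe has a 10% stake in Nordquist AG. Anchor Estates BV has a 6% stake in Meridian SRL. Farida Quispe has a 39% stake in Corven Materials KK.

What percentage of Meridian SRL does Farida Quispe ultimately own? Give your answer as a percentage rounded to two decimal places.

67.90%

Farida reaches Meridian along 7 paths.
Via Nordquist → Corven: 10% × 34% × 30% = 1.02%.
Via Northlake → Nordquist → Corven: 80% × 70% × 34% × 30% = 5.712%.
Via Corven: 39% × 30% = 11.7%.
Via Anchor → Corven: 70% × 27% × 30% = 5.67%.
Via Nordquist: 10% × 60% = 6%.
Via Northlake → Nordquist: 80% × 70% × 60% = 33.6%.
Via Anchor: 70% × 6% = 4.2%.
Total: 1.02% + 5.712% + 11.7% + 5.67% + 6% + 33.6% + 4.2% = 67.902%.
Rounded: 67.90%.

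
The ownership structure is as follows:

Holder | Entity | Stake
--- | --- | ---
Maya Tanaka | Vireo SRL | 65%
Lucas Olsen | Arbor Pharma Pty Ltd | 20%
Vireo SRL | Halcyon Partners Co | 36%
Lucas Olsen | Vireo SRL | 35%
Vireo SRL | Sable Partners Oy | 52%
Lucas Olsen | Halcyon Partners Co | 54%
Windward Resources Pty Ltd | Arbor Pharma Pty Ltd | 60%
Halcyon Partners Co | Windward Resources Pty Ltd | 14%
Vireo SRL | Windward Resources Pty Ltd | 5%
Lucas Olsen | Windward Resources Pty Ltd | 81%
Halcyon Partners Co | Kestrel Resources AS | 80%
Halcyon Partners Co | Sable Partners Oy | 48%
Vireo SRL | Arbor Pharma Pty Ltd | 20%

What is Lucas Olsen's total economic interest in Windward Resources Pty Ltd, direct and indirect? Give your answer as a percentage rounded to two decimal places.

Lucas reaches Windward along 4 paths.
Direct stake: 81% = 81%.
Via Halcyon: 54% × 14% = 7.56%.
Via Vireo → Halcyon: 35% × 36% × 14% = 1.764%.
Via Vireo: 35% × 5% = 1.75%.
Total: 81% + 7.56% + 1.764% + 1.75% = 92.074%.
Rounded: 92.07%.

92.07%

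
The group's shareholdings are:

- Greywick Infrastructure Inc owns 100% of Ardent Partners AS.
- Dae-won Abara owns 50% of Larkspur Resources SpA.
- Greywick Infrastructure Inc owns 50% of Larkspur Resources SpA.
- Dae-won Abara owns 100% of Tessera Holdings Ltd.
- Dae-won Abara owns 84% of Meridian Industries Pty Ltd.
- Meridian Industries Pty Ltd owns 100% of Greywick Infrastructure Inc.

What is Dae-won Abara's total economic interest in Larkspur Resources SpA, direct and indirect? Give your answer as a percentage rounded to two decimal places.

Dae-won reaches Larkspur along 2 paths.
Via Meridian → Greywick: 84% × 100% × 50% = 42%.
Direct stake: 50% = 50%.
Total: 42% + 50% = 92%.
Rounded: 92.00%.

92.00%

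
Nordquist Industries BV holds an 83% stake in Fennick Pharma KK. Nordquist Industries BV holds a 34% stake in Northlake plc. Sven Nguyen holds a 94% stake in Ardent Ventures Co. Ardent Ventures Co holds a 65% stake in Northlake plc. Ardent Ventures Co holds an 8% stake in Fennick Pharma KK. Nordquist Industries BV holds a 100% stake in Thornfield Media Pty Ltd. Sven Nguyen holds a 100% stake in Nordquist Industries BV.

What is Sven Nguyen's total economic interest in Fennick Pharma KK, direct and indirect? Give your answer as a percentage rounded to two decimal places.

Sven reaches Fennick along 2 paths.
Via Nordquist: 100% × 83% = 83%.
Via Ardent: 94% × 8% = 7.52%.
Total: 83% + 7.52% = 90.52%.

90.52%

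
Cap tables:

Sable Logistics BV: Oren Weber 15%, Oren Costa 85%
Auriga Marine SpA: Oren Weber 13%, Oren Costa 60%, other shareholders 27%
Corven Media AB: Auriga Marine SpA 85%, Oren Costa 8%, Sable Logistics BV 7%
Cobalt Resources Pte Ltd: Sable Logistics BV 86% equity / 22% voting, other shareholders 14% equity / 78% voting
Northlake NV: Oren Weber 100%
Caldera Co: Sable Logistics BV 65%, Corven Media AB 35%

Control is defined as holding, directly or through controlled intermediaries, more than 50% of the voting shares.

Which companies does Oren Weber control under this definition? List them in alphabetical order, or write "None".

Oren Weber holds 100% of Northlake, so Oren Weber controls Northlake.
No other company's threshold is met.

Northlake NV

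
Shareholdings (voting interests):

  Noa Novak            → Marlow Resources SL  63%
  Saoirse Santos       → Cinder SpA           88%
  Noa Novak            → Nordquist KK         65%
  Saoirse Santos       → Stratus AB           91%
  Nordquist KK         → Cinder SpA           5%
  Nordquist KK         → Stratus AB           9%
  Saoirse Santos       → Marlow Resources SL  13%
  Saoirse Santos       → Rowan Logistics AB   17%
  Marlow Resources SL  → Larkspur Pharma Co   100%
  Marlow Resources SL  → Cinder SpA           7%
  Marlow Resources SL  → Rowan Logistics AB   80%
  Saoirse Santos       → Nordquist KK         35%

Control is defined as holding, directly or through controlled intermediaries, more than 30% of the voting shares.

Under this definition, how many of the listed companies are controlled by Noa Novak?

4

Noa holds 65% of Nordquist, so Noa controls Nordquist.
Noa holds 63% of Marlow, so Noa controls Marlow.
Marlow holds 100% of Larkspur, so Noa controls Larkspur.
Marlow holds 80% of Rowan, so Noa controls Rowan.
No other company's threshold is met.
Noa controls 4 companies.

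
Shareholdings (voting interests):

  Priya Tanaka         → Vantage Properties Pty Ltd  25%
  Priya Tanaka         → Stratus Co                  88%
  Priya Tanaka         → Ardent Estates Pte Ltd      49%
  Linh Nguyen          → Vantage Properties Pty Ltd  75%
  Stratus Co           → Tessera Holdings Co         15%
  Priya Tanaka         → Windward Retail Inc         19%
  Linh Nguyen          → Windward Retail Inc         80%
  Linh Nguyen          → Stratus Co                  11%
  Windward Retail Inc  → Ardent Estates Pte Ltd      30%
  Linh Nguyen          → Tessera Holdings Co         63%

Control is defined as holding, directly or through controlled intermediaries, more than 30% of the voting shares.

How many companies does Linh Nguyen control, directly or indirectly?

3

Linh holds 80% of Windward, so Linh controls Windward.
Linh holds 75% of Vantage, so Linh controls Vantage.
Linh holds 63% of Tessera, so Linh controls Tessera.
No other company's threshold is met.
Linh controls 3 companies.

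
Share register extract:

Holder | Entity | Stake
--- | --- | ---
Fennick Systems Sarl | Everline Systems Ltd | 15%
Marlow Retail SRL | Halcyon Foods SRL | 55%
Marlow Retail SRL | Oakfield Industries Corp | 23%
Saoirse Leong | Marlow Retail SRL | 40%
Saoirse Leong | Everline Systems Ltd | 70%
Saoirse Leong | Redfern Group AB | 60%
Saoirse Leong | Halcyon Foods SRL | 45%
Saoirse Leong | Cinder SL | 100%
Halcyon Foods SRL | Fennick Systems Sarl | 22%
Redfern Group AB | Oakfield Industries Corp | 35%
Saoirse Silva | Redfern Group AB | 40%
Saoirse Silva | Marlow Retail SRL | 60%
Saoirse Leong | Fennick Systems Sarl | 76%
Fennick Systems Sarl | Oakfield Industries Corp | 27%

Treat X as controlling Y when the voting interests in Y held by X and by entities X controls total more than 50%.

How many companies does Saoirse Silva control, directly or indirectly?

2

Saoirse Silva holds 60% of Marlow, so Saoirse Silva controls Marlow.
Marlow holds 55% of Halcyon, so Saoirse Silva controls Halcyon.
No other company's threshold is met.
Saoirse Silva controls 2 companies.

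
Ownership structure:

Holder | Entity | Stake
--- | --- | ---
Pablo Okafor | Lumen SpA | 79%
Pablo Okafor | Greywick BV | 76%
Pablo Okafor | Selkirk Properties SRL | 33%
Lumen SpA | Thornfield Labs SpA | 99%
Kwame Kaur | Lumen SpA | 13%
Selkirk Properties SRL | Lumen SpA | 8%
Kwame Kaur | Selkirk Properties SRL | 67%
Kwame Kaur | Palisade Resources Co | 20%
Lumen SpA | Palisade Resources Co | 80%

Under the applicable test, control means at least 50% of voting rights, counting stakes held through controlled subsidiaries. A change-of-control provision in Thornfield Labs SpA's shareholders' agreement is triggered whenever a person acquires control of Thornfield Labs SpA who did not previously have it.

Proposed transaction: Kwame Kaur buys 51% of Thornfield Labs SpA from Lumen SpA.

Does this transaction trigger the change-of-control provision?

The purchase adds only to Kwame's holdings (Lumen's stake shrinks), so Kwame is the only person who could newly come to control Thornfield.
Kwame holds 67% of Selkirk, so Kwame controls Selkirk.
Neither Kwame nor any entity Kwame controls holds any voting interest in Thornfield.
So before the transaction, Kwame does not control Thornfield.
After the purchase, Kwame holds 51% of Thornfield directly, and Lumen's stake falls to 48%.
Kwame holds 51% of Thornfield, so Kwame controls Thornfield.
Kwame did not control Thornfield before and does after, so the clause is triggered.

Yes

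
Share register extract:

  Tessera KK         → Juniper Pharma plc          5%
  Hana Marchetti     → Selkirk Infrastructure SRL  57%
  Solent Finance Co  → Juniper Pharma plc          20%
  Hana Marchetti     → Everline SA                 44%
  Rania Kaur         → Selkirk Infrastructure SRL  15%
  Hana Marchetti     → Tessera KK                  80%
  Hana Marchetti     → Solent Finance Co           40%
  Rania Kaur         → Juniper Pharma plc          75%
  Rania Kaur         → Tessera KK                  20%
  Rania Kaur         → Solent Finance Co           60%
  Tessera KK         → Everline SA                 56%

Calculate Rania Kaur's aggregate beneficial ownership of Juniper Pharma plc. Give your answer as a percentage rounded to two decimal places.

88.00%

Rania reaches Juniper along 3 paths.
Direct stake: 75% = 75%.
Via Solent: 60% × 20% = 12%.
Via Tessera: 20% × 5% = 1%.
Total: 75% + 12% + 1% = 88%.
Rounded: 88.00%.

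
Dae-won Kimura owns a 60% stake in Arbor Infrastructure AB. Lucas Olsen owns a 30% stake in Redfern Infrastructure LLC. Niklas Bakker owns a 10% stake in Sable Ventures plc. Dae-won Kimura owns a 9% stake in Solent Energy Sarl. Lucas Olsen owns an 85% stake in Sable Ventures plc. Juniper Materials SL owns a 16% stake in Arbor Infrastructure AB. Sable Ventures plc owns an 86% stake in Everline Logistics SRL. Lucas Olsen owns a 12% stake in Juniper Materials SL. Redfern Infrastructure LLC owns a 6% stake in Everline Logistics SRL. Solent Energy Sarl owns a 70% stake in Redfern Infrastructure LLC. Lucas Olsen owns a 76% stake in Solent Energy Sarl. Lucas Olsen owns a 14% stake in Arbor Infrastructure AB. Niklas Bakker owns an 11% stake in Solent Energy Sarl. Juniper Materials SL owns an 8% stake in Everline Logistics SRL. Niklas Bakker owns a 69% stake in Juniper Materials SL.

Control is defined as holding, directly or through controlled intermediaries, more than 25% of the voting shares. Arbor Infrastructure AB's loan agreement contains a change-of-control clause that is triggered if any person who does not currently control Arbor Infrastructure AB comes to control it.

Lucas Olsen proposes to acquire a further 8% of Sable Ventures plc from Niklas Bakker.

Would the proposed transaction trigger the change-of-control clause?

No

The purchase adds only to Lucas's holdings (Niklas's stake shrinks), so Lucas is the only person who could newly come to control Arbor.
Lucas holds 76% of Solent, so Lucas controls Solent.
Lucas and Solent together hold 30% + 70% = 100% of Redfern, so Lucas controls Redfern.
Lucas holds 85% of Sable, so Lucas controls Sable.
Redfern and Sable together hold 6% + 86% = 92% of Everline, so Lucas controls Everline.
In Arbor, Lucas's side holds only 14%, not > 25%.
So before the transaction, Lucas does not control Arbor.
After the purchase, Lucas's direct stake in Sable rises to 85% + 8% = 93%, and Niklas's stake falls to 2%.
Lucas holds 93% of Sable, so Lucas controls Sable.
After the transaction, Lucas's side holds 14% of Arbor, not > 25%, so Lucas still does not control Arbor.
No new person acquires control, so the clause is not triggered.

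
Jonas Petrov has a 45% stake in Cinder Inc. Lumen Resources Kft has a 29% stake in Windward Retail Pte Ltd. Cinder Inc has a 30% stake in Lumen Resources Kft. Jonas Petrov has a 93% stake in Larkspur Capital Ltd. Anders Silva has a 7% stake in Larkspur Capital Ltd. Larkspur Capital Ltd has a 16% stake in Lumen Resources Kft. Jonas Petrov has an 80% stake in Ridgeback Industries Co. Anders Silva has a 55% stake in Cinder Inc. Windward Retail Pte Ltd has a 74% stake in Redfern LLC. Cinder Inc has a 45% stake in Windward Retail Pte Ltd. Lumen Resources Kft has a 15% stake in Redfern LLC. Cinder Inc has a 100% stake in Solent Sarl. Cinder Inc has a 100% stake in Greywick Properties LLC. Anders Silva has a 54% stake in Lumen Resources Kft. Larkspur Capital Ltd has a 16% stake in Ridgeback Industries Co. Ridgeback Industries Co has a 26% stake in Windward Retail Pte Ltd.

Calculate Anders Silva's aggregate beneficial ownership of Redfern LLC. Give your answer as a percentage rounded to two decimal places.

44.64%

Anders reaches Redfern along 8 paths.
Via Larkspur → Ridgeback → Windward: 7% × 16% × 26% × 74% = 0.215488%.
Via Cinder → Windward: 55% × 45% × 74% = 18.315%.
Via Larkspur → Lumen → Windward: 7% × 16% × 29% × 74% = 0.240352%.
Via Lumen → Windward: 54% × 29% × 74% = 11.5884%.
Via Cinder → Lumen → Windward: 55% × 30% × 29% × 74% = 3.5409%.
Via Larkspur → Lumen: 7% × 16% × 15% = 0.168%.
Via Lumen: 54% × 15% = 8.1%.
Via Cinder → Lumen: 55% × 30% × 15% = 2.475%.
Total: 0.215488% + 18.315% + 0.240352% + 11.5884% + 3.5409% + 0.168% + 8.1% + 2.475% = 44.64314%.
Rounded: 44.64%.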